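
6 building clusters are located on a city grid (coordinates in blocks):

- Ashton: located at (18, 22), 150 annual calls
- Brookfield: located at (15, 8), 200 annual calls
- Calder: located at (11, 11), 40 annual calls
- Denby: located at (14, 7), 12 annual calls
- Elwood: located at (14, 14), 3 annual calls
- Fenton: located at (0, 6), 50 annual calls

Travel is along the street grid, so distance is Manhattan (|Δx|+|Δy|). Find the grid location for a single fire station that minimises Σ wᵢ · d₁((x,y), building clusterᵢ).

Manhattan distance separates: Σwᵢ(|x−xᵢ|+|y−yᵢ|) = Σwᵢ|x−xᵢ| + Σwᵢ|y−yᵢ|, so x and y are optimised independently as 1-D weighted medians.
Total weight W = 455; half = 227.5.
x-coordinate, sorted with cumulative weight:
  x=0 (Fenton, w=50) cum 50
  x=11 (Calder, w=40) cum 90
  x=14 (Denby, w=12) cum 102
  x=14 (Elwood, w=3) cum 105
  x=15 (Brookfield, w=200) cum 305  ← median
  x=18 (Ashton, w=150) cum 455
⇒ x* = 15
y-coordinate, sorted with cumulative weight:
  y=6 (Fenton, w=50) cum 50
  y=7 (Denby, w=12) cum 62
  y=8 (Brookfield, w=200) cum 262  ← median
  y=11 (Calder, w=40) cum 302
  y=14 (Elwood, w=3) cum 305
  y=22 (Ashton, w=150) cum 455
⇒ y* = 8

(15, 8)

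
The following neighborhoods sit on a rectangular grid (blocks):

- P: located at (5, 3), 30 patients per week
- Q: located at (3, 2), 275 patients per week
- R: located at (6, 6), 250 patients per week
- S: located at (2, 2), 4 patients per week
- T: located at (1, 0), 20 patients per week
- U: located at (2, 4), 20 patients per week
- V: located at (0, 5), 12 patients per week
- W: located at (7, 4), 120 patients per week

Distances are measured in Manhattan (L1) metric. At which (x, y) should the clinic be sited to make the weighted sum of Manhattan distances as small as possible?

Manhattan distance separates: Σwᵢ(|x−xᵢ|+|y−yᵢ|) = Σwᵢ|x−xᵢ| + Σwᵢ|y−yᵢ|, so x and y are optimised independently as 1-D weighted medians.
Total weight W = 731; half = 365.5.
x-coordinate, sorted with cumulative weight:
  x=0 (V, w=12) cum 12
  x=1 (T, w=20) cum 32
  x=2 (S, w=4) cum 36
  x=2 (U, w=20) cum 56
  x=3 (Q, w=275) cum 331
  x=5 (P, w=30) cum 361
  x=6 (R, w=250) cum 611  ← median
  x=7 (W, w=120) cum 731
⇒ x* = 6
y-coordinate, sorted with cumulative weight:
  y=0 (T, w=20) cum 20
  y=2 (Q, w=275) cum 295
  y=2 (S, w=4) cum 299
  y=3 (P, w=30) cum 329
  y=4 (U, w=20) cum 349
  y=4 (W, w=120) cum 469  ← median
  y=5 (V, w=12) cum 481
  y=6 (R, w=250) cum 731
⇒ y* = 4

(6, 4)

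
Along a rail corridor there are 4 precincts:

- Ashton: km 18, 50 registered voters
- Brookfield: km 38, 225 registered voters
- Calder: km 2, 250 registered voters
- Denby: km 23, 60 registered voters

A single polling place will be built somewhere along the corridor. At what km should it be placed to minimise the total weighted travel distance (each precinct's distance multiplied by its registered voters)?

x = 18

For a sum of weighted absolute distances on a line, the optimum is the weighted median (not the mean). Total weight W = 585; half-weight = 292.5.
Sort by position and accumulate weight:
  km 2 (Calder, w=250) → cum 250
  km 18 (Ashton, w=50) → cum 300  ≥ 292.5 → median here
  km 23 (Denby, w=60) → cum 360
  km 38 (Brookfield, w=225) → cum 585
Optimal location: km 18.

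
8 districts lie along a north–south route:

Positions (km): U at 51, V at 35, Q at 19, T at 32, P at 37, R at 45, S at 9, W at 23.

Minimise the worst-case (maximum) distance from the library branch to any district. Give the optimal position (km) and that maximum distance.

location 30, max distance 21

The 1-center on a line is the midpoint of the two extreme points: leftmost at 9, rightmost at 51.
Optimal location = (9 + 51)/2 = 30; maximum distance = (51 − 9)/2 = 21.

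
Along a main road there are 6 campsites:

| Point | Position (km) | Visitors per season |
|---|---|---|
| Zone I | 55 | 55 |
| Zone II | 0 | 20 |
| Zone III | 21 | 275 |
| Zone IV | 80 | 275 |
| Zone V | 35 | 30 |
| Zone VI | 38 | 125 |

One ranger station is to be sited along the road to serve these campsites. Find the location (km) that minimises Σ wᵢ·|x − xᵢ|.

For a sum of weighted absolute distances on a line, the optimum is the weighted median (not the mean). Total weight W = 780; half-weight = 390.
Sort by position and accumulate weight:
  km 0 (Zone II, w=20) → cum 20
  km 21 (Zone III, w=275) → cum 295
  km 35 (Zone V, w=30) → cum 325
  km 38 (Zone VI, w=125) → cum 450  ≥ 390 → median here
  km 55 (Zone I, w=55) → cum 505
  km 80 (Zone IV, w=275) → cum 780
Optimal location: km 38.

x = 38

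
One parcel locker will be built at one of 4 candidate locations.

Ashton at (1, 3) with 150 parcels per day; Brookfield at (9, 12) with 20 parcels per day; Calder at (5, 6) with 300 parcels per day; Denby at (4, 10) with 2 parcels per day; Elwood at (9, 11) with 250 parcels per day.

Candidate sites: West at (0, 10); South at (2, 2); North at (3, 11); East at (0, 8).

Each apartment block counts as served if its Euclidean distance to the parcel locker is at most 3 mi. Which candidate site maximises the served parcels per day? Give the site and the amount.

Coverage radius r = 3 mi; a point is covered iff (Δx)²+(Δy)² ≤ 3² = 9.
  West (0, 10): covers {none} → 0
  South (2, 2): covers {Ashton} → 150
  North (3, 11): covers {Denby} → 2
  East (0, 8): covers {none} → 0
Maximum coverage at South: 150 parcels per day.

South, covering 150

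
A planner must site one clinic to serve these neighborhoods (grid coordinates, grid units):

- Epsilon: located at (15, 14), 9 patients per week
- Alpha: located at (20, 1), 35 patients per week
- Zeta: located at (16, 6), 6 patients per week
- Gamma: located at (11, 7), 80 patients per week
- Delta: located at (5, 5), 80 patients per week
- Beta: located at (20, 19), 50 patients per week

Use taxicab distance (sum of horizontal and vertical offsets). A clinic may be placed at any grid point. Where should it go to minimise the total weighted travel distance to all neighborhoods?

(11, 7)

Manhattan distance separates: Σwᵢ(|x−xᵢ|+|y−yᵢ|) = Σwᵢ|x−xᵢ| + Σwᵢ|y−yᵢ|, so x and y are optimised independently as 1-D weighted medians.
Total weight W = 260; half = 130.
x-coordinate, sorted with cumulative weight:
  x=5 (Delta, w=80) cum 80
  x=11 (Gamma, w=80) cum 160  ← median
  x=15 (Epsilon, w=9) cum 169
  x=16 (Zeta, w=6) cum 175
  x=20 (Alpha, w=35) cum 210
  x=20 (Beta, w=50) cum 260
⇒ x* = 11
y-coordinate, sorted with cumulative weight:
  y=1 (Alpha, w=35) cum 35
  y=5 (Delta, w=80) cum 115
  y=6 (Zeta, w=6) cum 121
  y=7 (Gamma, w=80) cum 201  ← median
  y=14 (Epsilon, w=9) cum 210
  y=19 (Beta, w=50) cum 260
⇒ y* = 7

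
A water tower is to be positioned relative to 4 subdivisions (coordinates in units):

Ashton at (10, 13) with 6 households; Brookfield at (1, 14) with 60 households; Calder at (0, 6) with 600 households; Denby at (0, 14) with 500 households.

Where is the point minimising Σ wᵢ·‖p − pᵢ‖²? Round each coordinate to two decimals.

The minimiser of Σwᵢ‖p−pᵢ‖² is the weighted centroid p* = (Σwᵢpᵢ)/(Σwᵢ).
Σwᵢ = 1166.
Σwᵢxᵢ = 6·10 + 60·1 + 600·0 + 500·0 = 120.
Σwᵢyᵢ = 6·13 + 60·14 + 600·6 + 500·14 = 11518.
x* = 120/1166 = 0.10, y* = 11518/1166 = 9.88.

(0.10, 9.88)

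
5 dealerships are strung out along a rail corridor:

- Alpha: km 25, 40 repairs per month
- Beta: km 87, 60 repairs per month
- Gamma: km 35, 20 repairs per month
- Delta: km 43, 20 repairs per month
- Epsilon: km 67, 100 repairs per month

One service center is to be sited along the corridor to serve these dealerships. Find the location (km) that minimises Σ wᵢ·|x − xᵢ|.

For a sum of weighted absolute distances on a line, the optimum is the weighted median (not the mean). Total weight W = 240; half-weight = 120.
Sort by position and accumulate weight:
  km 25 (Alpha, w=40) → cum 40
  km 35 (Gamma, w=20) → cum 60
  km 43 (Delta, w=20) → cum 80
  km 67 (Epsilon, w=100) → cum 180  ≥ 120 → median here
  km 87 (Beta, w=60) → cum 240
Optimal location: km 67.

x = 67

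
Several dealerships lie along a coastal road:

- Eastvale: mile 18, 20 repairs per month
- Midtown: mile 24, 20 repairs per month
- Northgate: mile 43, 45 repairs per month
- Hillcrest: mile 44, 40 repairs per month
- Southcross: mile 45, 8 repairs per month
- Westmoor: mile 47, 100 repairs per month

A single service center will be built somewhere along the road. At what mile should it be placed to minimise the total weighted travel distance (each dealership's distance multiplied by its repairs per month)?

x = 44

For a sum of weighted absolute distances on a line, the optimum is the weighted median (not the mean). Total weight W = 233; half-weight = 116.5.
Sort by position and accumulate weight:
  mile 18 (Eastvale, w=20) → cum 20
  mile 24 (Midtown, w=20) → cum 40
  mile 43 (Northgate, w=45) → cum 85
  mile 44 (Hillcrest, w=40) → cum 125  ≥ 116.5 → median here
  mile 45 (Southcross, w=8) → cum 133
  mile 47 (Westmoor, w=100) → cum 233
Optimal location: mile 44.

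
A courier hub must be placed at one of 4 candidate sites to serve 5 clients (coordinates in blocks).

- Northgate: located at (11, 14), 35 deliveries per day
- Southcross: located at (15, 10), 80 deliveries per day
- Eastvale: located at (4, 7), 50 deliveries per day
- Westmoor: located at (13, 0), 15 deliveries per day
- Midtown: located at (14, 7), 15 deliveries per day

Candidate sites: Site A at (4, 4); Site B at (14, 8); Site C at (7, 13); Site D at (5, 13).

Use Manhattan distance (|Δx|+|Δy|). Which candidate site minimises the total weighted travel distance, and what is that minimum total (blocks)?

Site B, total 1255 blocks

Total weighted distance at each candidate:
  Site A (4, 4): total = 2495
  Site B (14, 8): total = 1255
  Site C (7, 13): total = 1985
  Site D (5, 13): total = 2175
Minimum is at Site B with total 1255 blocks.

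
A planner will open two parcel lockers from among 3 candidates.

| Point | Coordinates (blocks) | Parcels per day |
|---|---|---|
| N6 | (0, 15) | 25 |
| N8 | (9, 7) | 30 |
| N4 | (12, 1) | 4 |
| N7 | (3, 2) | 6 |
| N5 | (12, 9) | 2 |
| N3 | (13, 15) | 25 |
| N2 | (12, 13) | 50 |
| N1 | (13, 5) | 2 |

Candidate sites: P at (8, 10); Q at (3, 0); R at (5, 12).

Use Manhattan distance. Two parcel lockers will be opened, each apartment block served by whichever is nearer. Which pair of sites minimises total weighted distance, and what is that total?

Evaluate every pair (each demand assigned to the nearer of the two):
  {P, R}: total = 1074
  {P, Q}: total = 1127
  {Q, R}: total = 1247
Best pair: {P, R} with total 1074.

{P, R}, total 1074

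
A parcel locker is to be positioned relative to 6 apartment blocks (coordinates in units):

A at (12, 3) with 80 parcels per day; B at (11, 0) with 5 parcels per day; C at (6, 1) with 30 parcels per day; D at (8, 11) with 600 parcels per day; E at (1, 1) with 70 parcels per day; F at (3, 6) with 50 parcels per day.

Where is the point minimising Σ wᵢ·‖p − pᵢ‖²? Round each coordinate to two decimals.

(7.44, 8.67)

The minimiser of Σwᵢ‖p−pᵢ‖² is the weighted centroid p* = (Σwᵢpᵢ)/(Σwᵢ).
Σwᵢ = 835.
Σwᵢxᵢ = 80·12 + 5·11 + 30·6 + 600·8 + 70·1 + 50·3 = 6215.
Σwᵢyᵢ = 80·3 + 5·0 + 30·1 + 600·11 + 70·1 + 50·6 = 7240.
x* = 6215/835 = 7.44, y* = 7240/835 = 8.67.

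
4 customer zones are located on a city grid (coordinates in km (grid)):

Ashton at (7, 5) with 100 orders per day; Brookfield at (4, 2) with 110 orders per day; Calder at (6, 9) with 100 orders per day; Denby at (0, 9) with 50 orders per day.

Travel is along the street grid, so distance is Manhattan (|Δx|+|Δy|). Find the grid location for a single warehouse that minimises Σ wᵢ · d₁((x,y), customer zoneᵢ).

Manhattan distance separates: Σwᵢ(|x−xᵢ|+|y−yᵢ|) = Σwᵢ|x−xᵢ| + Σwᵢ|y−yᵢ|, so x and y are optimised independently as 1-D weighted medians.
Total weight W = 360; half = 180.
x-coordinate, sorted with cumulative weight:
  x=0 (Denby, w=50) cum 50
  x=4 (Brookfield, w=110) cum 160
  x=6 (Calder, w=100) cum 260  ← median
  x=7 (Ashton, w=100) cum 360
⇒ x* = 6
y-coordinate, sorted with cumulative weight:
  y=2 (Brookfield, w=110) cum 110
  y=5 (Ashton, w=100) cum 210  ← median
  y=9 (Calder, w=100) cum 310
  y=9 (Denby, w=50) cum 360
⇒ y* = 5

(6, 5)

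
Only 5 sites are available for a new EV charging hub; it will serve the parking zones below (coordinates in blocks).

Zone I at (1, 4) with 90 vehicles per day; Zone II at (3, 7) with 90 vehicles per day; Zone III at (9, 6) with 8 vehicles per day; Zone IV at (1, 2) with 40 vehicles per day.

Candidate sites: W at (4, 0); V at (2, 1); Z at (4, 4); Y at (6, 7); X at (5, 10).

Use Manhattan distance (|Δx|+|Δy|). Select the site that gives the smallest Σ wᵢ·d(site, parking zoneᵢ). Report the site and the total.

Z, total 886 blocks

Total weighted distance at each candidate:
  W (4, 0): total = 1638
  V (2, 1): total = 1166
  Z (4, 4): total = 886
  Y (6, 7): total = 1422
  X (5, 10): total = 1894
Minimum is at Z with total 886 blocks.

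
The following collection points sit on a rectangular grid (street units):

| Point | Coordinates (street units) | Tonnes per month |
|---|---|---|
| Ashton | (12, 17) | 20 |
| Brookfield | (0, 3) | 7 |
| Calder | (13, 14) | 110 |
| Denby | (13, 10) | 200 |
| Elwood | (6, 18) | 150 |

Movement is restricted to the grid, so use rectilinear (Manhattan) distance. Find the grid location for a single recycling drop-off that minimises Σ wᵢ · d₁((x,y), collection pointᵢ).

Manhattan distance separates: Σwᵢ(|x−xᵢ|+|y−yᵢ|) = Σwᵢ|x−xᵢ| + Σwᵢ|y−yᵢ|, so x and y are optimised independently as 1-D weighted medians.
Total weight W = 487; half = 243.5.
x-coordinate, sorted with cumulative weight:
  x=0 (Brookfield, w=7) cum 7
  x=6 (Elwood, w=150) cum 157
  x=12 (Ashton, w=20) cum 177
  x=13 (Calder, w=110) cum 287  ← median
  x=13 (Denby, w=200) cum 487
⇒ x* = 13
y-coordinate, sorted with cumulative weight:
  y=3 (Brookfield, w=7) cum 7
  y=10 (Denby, w=200) cum 207
  y=14 (Calder, w=110) cum 317  ← median
  y=17 (Ashton, w=20) cum 337
  y=18 (Elwood, w=150) cum 487
⇒ y* = 14

(13, 14)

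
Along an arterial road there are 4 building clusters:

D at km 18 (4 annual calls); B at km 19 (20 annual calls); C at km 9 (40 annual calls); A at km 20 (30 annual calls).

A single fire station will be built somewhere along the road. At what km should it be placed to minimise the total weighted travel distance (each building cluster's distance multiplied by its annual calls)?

For a sum of weighted absolute distances on a line, the optimum is the weighted median (not the mean). Total weight W = 94; half-weight = 47.
Sort by position and accumulate weight:
  km 9 (C, w=40) → cum 40
  km 18 (D, w=4) → cum 44
  km 19 (B, w=20) → cum 64  ≥ 47 → median here
  km 20 (A, w=30) → cum 94
Optimal location: km 19.

x = 19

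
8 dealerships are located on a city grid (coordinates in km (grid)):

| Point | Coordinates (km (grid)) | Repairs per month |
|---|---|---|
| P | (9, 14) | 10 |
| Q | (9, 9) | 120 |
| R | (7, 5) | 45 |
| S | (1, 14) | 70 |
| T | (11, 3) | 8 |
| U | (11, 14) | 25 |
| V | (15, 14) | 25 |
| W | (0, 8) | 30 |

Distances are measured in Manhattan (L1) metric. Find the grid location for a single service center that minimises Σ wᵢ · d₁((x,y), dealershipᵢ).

Manhattan distance separates: Σwᵢ(|x−xᵢ|+|y−yᵢ|) = Σwᵢ|x−xᵢ| + Σwᵢ|y−yᵢ|, so x and y are optimised independently as 1-D weighted medians.
Total weight W = 333; half = 166.5.
x-coordinate, sorted with cumulative weight:
  x=0 (W, w=30) cum 30
  x=1 (S, w=70) cum 100
  x=7 (R, w=45) cum 145
  x=9 (P, w=10) cum 155
  x=9 (Q, w=120) cum 275  ← median
  x=11 (T, w=8) cum 283
  x=11 (U, w=25) cum 308
  x=15 (V, w=25) cum 333
⇒ x* = 9
y-coordinate, sorted with cumulative weight:
  y=3 (T, w=8) cum 8
  y=5 (R, w=45) cum 53
  y=8 (W, w=30) cum 83
  y=9 (Q, w=120) cum 203  ← median
  y=14 (P, w=10) cum 213
  y=14 (S, w=70) cum 283
  y=14 (U, w=25) cum 308
  y=14 (V, w=25) cum 333
⇒ y* = 9

(9, 9)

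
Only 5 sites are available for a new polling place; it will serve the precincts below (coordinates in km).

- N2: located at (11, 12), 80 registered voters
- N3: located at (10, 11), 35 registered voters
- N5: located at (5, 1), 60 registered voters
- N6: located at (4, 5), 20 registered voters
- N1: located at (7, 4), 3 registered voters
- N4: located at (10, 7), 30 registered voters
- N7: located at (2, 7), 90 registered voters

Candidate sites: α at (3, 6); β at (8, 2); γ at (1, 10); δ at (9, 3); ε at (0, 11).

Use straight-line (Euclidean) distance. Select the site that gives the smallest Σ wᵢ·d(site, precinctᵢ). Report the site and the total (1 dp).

α, total 1805.3 km

Total weighted distance at each candidate:
  α (3, 6): total = 1805.3
  β (8, 2): total = 2318.8
  γ (1, 10): total = 2435.0
  δ (9, 3): total = 2251.8
  ε (0, 11): total = 2804.0
Minimum is at α with total 1805.3 km.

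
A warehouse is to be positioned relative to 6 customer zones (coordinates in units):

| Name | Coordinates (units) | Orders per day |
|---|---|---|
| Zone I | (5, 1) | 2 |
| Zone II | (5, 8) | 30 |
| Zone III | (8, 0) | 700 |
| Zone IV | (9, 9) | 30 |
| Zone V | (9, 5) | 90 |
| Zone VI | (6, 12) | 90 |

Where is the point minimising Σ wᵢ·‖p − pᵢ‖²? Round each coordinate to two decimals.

(7.83, 2.17)

The minimiser of Σwᵢ‖p−pᵢ‖² is the weighted centroid p* = (Σwᵢpᵢ)/(Σwᵢ).
Σwᵢ = 942.
Σwᵢxᵢ = 2·5 + 30·5 + 700·8 + 30·9 + 90·9 + 90·6 = 7380.
Σwᵢyᵢ = 2·1 + 30·8 + 700·0 + 30·9 + 90·5 + 90·12 = 2042.
x* = 7380/942 = 7.83, y* = 2042/942 = 2.17.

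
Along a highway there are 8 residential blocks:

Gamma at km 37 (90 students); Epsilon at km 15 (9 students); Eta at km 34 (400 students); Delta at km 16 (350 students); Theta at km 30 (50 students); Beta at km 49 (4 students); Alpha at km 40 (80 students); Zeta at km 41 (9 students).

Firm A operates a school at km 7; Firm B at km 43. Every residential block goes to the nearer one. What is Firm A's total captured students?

The indifferent point is the midpoint (7+43)/2 = 25; residential blocks left of it (closer to Firm A at 7) go to Firm A, those right go to Firm B.
  Epsilon at 15 (w=9) → Firm A
  Delta at 16 (w=350) → Firm A
  Theta at 30 (w=50) → Firm B
  Eta at 34 (w=400) → Firm B
  Gamma at 37 (w=90) → Firm B
  Alpha at 40 (w=80) → Firm B
  Zeta at 41 (w=9) → Firm B
  Beta at 49 (w=4) → Firm B
Firm A captures 359; Firm B captures 633.

359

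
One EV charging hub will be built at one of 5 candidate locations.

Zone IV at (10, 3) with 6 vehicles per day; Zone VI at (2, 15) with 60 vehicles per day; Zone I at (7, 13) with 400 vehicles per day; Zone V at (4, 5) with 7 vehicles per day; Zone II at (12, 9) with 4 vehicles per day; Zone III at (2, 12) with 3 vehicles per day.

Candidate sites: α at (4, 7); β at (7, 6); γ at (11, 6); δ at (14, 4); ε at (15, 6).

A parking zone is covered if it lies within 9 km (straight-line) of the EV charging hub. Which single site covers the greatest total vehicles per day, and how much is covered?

α, covering 480

Coverage radius r = 9 km; a point is covered iff (Δx)²+(Δy)² ≤ 9² = 81.
  α (4, 7): covers {Zone IV, Zone VI, Zone I, Zone V, Zone II, Zone III} → 480
  β (7, 6): covers {Zone IV, Zone I, Zone V, Zone II, Zone III} → 420
  γ (11, 6): covers {Zone IV, Zone I, Zone V, Zone II} → 417
  δ (14, 4): covers {Zone IV, Zone II} → 10
  ε (15, 6): covers {Zone IV, Zone II} → 10
Maximum coverage at α: 480 vehicles per day.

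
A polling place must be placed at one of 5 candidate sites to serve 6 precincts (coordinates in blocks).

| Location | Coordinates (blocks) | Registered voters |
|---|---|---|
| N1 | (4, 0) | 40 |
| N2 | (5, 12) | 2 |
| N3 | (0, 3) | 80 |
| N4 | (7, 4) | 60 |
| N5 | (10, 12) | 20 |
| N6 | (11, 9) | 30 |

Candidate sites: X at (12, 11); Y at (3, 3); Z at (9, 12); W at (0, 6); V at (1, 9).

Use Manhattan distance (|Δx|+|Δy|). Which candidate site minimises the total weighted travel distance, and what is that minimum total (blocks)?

Total weighted distance at each candidate:
  X (12, 11): total = 3246
  Y (3, 3): total = 1462
  Z (9, 12): total = 2898
  W (0, 6): total = 1942
  V (1, 9): total = 2254
Minimum is at Y with total 1462 blocks.

Y, total 1462 blocks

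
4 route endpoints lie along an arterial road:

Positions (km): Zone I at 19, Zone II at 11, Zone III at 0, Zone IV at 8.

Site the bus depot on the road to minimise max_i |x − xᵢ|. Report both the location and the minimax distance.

location 9.5, max distance 9.5

The 1-center on a line is the midpoint of the two extreme points: leftmost at 0, rightmost at 19.
Optimal location = (0 + 19)/2 = 9.5; maximum distance = (19 − 0)/2 = 9.5.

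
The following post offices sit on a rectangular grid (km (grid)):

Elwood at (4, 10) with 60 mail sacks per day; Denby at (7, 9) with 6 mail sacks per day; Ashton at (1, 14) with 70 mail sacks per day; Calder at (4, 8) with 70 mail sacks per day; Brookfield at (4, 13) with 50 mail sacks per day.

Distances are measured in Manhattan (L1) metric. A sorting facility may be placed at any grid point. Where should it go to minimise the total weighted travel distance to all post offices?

Manhattan distance separates: Σwᵢ(|x−xᵢ|+|y−yᵢ|) = Σwᵢ|x−xᵢ| + Σwᵢ|y−yᵢ|, so x and y are optimised independently as 1-D weighted medians.
Total weight W = 256; half = 128.
x-coordinate, sorted with cumulative weight:
  x=1 (Ashton, w=70) cum 70
  x=4 (Elwood, w=60) cum 130  ← median
  x=4 (Calder, w=70) cum 200
  x=4 (Brookfield, w=50) cum 250
  x=7 (Denby, w=6) cum 256
⇒ x* = 4
y-coordinate, sorted with cumulative weight:
  y=8 (Calder, w=70) cum 70
  y=9 (Denby, w=6) cum 76
  y=10 (Elwood, w=60) cum 136  ← median
  y=13 (Brookfield, w=50) cum 186
  y=14 (Ashton, w=70) cum 256
⇒ y* = 10

(4, 10)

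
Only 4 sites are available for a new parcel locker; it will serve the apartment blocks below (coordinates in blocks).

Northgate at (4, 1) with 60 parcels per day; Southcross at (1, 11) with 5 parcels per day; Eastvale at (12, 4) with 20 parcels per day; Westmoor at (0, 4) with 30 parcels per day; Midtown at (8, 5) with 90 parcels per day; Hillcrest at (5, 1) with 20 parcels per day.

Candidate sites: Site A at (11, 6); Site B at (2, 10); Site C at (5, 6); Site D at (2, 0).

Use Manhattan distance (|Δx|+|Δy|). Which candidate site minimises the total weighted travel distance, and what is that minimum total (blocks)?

Total weighted distance at each candidate:
  Site A (11, 6): total = 1825
  Site B (2, 10): total = 2460
  Site C (5, 6): total = 1255
  Site D (2, 0): total = 1770
Minimum is at Site C with total 1255 blocks.

Site C, total 1255 blocks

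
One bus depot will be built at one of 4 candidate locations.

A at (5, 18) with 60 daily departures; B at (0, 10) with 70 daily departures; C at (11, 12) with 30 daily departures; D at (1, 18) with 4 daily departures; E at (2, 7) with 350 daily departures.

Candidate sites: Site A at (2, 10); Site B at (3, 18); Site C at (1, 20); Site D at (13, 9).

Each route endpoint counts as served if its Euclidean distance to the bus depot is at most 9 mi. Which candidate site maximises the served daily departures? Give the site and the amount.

Site A, covering 484

Coverage radius r = 9 mi; a point is covered iff (Δx)²+(Δy)² ≤ 9² = 81.
  Site A (2, 10): covers {A, B, D, E} → 484
  Site B (3, 18): covers {A, B, D} → 134
  Site C (1, 20): covers {A, D} → 64
  Site D (13, 9): covers {C} → 30
Maximum coverage at Site A: 484 daily departures.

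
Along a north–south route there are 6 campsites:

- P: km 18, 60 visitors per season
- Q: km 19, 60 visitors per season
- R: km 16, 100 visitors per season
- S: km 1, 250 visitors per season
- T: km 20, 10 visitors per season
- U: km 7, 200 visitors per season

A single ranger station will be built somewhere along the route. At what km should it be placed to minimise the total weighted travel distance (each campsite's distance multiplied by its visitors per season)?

x = 7

For a sum of weighted absolute distances on a line, the optimum is the weighted median (not the mean). Total weight W = 680; half-weight = 340.
Sort by position and accumulate weight:
  km 1 (S, w=250) → cum 250
  km 7 (U, w=200) → cum 450  ≥ 340 → median here
  km 16 (R, w=100) → cum 550
  km 18 (P, w=60) → cum 610
  km 19 (Q, w=60) → cum 670
  km 20 (T, w=10) → cum 680
Optimal location: km 7.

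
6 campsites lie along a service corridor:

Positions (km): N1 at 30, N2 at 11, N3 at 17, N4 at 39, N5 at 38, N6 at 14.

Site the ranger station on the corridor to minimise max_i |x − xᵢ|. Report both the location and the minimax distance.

location 25, max distance 14

The 1-center on a line is the midpoint of the two extreme points: leftmost at 11, rightmost at 39.
Optimal location = (11 + 39)/2 = 25; maximum distance = (39 − 11)/2 = 14.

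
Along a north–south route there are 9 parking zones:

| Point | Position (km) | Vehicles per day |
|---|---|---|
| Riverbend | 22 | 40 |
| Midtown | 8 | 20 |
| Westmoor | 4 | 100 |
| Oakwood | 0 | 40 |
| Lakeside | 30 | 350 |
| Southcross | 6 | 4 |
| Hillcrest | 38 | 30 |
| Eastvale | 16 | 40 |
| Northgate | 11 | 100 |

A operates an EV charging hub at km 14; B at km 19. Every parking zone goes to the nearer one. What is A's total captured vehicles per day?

The indifferent point is the midpoint (14+19)/2 = 16.5; parking zones left of it (closer to A at 14) go to A, those right go to B.
  Oakwood at 0 (w=40) → A
  Westmoor at 4 (w=100) → A
  Southcross at 6 (w=4) → A
  Midtown at 8 (w=20) → A
  Northgate at 11 (w=100) → A
  Eastvale at 16 (w=40) → A
  Riverbend at 22 (w=40) → B
  Lakeside at 30 (w=350) → B
  Hillcrest at 38 (w=30) → B
A captures 304; B captures 420.

304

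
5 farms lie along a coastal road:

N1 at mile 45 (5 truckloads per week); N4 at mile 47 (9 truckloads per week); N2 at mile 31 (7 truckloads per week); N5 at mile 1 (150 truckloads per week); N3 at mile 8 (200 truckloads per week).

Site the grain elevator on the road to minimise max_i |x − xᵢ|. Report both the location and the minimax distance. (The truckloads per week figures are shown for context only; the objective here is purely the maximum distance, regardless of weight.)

The 1-center on a line is the midpoint of the two extreme points: leftmost at 1, rightmost at 47.
Optimal location = (1 + 47)/2 = 24; maximum distance = (47 − 1)/2 = 23.

location 24, max distance 23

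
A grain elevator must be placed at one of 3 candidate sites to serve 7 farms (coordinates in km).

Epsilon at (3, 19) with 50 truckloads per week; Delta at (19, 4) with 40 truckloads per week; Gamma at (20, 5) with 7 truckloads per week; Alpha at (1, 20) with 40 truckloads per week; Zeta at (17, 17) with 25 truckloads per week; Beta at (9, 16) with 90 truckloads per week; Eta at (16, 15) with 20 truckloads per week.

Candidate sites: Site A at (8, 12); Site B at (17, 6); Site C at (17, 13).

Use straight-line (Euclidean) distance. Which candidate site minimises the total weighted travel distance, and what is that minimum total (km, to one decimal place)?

Site A, total 2296.0 km

Total weighted distance at each candidate:
  Site A (8, 12): total = 2296.0
  Site B (17, 6): total = 3549.6
  Site C (17, 13): total = 2802.4
Minimum is at Site A with total 2296.0 km.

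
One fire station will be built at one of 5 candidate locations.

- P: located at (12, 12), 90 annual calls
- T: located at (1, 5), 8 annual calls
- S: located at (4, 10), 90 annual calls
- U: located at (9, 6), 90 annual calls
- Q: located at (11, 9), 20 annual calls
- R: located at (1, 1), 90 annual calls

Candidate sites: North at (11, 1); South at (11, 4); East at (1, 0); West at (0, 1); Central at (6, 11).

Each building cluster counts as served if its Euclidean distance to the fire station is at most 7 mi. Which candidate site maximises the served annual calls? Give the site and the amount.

Coverage radius r = 7 mi; a point is covered iff (Δx)²+(Δy)² ≤ 7² = 49.
  North (11, 1): covers {U} → 90
  South (11, 4): covers {U, Q} → 110
  East (1, 0): covers {T, R} → 98
  West (0, 1): covers {T, R} → 98
  Central (6, 11): covers {P, S, U, Q} → 290
Maximum coverage at Central: 290 annual calls.

Central, covering 290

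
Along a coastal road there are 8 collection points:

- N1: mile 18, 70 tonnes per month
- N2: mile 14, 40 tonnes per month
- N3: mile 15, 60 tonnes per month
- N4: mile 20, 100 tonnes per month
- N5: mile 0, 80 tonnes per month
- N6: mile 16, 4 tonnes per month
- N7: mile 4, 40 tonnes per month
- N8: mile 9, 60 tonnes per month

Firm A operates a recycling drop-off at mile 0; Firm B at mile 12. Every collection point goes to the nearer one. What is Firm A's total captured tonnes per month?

The indifferent point is the midpoint (0+12)/2 = 6; collection points left of it (closer to Firm A at 0) go to Firm A, those right go to Firm B.
  N5 at 0 (w=80) → Firm A
  N7 at 4 (w=40) → Firm A
  N8 at 9 (w=60) → Firm B
  N2 at 14 (w=40) → Firm B
  N3 at 15 (w=60) → Firm B
  N6 at 16 (w=4) → Firm B
  N1 at 18 (w=70) → Firm B
  N4 at 20 (w=100) → Firm B
Firm A captures 120; Firm B captures 334.

120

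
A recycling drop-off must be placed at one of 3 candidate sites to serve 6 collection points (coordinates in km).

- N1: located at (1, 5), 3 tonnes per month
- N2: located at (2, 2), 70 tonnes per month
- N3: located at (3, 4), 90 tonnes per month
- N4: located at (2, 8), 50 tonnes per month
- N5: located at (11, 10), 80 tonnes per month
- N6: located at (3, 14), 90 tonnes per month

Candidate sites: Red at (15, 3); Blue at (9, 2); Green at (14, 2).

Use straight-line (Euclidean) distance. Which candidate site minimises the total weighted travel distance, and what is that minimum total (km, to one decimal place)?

Total weighted distance at each candidate:
  Red (15, 3): total = 4845.4
  Blue (9, 2): total = 3413.0
  Green (14, 2): total = 4705.7
Minimum is at Blue with total 3413.0 km.

Blue, total 3413.0 km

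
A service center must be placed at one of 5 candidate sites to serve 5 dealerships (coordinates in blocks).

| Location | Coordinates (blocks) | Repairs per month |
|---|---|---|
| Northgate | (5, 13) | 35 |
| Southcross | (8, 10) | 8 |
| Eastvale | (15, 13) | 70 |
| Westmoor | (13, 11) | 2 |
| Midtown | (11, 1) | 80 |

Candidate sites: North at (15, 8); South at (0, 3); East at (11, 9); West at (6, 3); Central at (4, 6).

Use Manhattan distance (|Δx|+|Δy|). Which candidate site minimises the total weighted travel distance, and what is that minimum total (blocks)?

East, total 1590 blocks

Total weighted distance at each candidate:
  North (15, 8): total = 1837
  South (0, 3): total = 3477
  East (11, 9): total = 1590
  West (6, 3): total = 2377
  Central (4, 6): total = 2592
Minimum is at East with total 1590 blocks.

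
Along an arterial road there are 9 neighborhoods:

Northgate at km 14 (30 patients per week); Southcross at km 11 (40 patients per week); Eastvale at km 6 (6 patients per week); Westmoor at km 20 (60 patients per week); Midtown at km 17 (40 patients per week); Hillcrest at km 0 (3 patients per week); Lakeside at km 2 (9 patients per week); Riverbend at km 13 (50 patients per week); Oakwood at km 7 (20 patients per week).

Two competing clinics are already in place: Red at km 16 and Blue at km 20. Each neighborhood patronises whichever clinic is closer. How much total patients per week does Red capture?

198

The indifferent point is the midpoint (16+20)/2 = 18; neighborhoods left of it (closer to Red at 16) go to Red, those right go to Blue.
  Hillcrest at 0 (w=3) → Red
  Lakeside at 2 (w=9) → Red
  Eastvale at 6 (w=6) → Red
  Oakwood at 7 (w=20) → Red
  Southcross at 11 (w=40) → Red
  Riverbend at 13 (w=50) → Red
  Northgate at 14 (w=30) → Red
  Midtown at 17 (w=40) → Red
  Westmoor at 20 (w=60) → Blue
Red captures 198; Blue captures 60.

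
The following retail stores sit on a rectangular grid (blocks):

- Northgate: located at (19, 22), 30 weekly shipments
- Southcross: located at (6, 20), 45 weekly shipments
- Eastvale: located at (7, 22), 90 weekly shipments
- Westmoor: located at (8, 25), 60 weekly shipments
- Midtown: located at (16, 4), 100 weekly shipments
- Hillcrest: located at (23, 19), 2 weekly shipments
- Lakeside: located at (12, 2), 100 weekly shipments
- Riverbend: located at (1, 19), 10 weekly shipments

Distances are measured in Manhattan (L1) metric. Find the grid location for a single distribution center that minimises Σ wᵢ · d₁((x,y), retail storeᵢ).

(12, 20)

Manhattan distance separates: Σwᵢ(|x−xᵢ|+|y−yᵢ|) = Σwᵢ|x−xᵢ| + Σwᵢ|y−yᵢ|, so x and y are optimised independently as 1-D weighted medians.
Total weight W = 437; half = 218.5.
x-coordinate, sorted with cumulative weight:
  x=1 (Riverbend, w=10) cum 10
  x=6 (Southcross, w=45) cum 55
  x=7 (Eastvale, w=90) cum 145
  x=8 (Westmoor, w=60) cum 205
  x=12 (Lakeside, w=100) cum 305  ← median
  x=16 (Midtown, w=100) cum 405
  x=19 (Northgate, w=30) cum 435
  x=23 (Hillcrest, w=2) cum 437
⇒ x* = 12
y-coordinate, sorted with cumulative weight:
  y=2 (Lakeside, w=100) cum 100
  y=4 (Midtown, w=100) cum 200
  y=19 (Hillcrest, w=2) cum 202
  y=19 (Riverbend, w=10) cum 212
  y=20 (Southcross, w=45) cum 257  ← median
  y=22 (Northgate, w=30) cum 287
  y=22 (Eastvale, w=90) cum 377
  y=25 (Westmoor, w=60) cum 437
⇒ y* = 20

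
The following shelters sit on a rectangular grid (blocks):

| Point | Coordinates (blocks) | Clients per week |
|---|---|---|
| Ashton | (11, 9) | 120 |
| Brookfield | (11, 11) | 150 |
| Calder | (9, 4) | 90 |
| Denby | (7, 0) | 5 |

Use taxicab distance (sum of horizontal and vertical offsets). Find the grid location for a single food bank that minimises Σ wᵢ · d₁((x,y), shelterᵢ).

Manhattan distance separates: Σwᵢ(|x−xᵢ|+|y−yᵢ|) = Σwᵢ|x−xᵢ| + Σwᵢ|y−yᵢ|, so x and y are optimised independently as 1-D weighted medians.
Total weight W = 365; half = 182.5.
x-coordinate, sorted with cumulative weight:
  x=7 (Denby, w=5) cum 5
  x=9 (Calder, w=90) cum 95
  x=11 (Ashton, w=120) cum 215  ← median
  x=11 (Brookfield, w=150) cum 365
⇒ x* = 11
y-coordinate, sorted with cumulative weight:
  y=0 (Denby, w=5) cum 5
  y=4 (Calder, w=90) cum 95
  y=9 (Ashton, w=120) cum 215  ← median
  y=11 (Brookfield, w=150) cum 365
⇒ y* = 9

(11, 9)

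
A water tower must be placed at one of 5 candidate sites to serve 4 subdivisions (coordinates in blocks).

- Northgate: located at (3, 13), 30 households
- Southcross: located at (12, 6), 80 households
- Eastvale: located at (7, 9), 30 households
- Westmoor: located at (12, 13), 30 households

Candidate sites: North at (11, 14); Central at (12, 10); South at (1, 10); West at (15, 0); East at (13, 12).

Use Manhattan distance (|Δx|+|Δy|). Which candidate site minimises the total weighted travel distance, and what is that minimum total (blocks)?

Total weighted distance at each candidate:
  North (11, 14): total = 1320
  Central (12, 10): total = 950
  South (1, 10): total = 1980
  West (15, 0): total = 2460
  East (13, 12): total = 1220
Minimum is at Central with total 950 blocks.

Central, total 950 blocks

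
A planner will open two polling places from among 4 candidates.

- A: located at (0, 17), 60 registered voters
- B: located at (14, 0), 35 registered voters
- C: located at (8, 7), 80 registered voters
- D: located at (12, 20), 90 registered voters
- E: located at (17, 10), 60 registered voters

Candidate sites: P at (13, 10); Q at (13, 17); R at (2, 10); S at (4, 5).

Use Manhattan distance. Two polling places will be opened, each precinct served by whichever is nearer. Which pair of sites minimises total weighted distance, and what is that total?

Evaluate every pair (each demand assigned to the nearer of the two):
  {P, Q}: total = 2405
  {P, R}: total = 2795
  {Q, S}: total = 2805
  {Q, R}: total = 2910
  {P, S}: total = 3055
  {R, S}: total = 4245
Best pair: {P, Q} with total 2405.

{P, Q}, total 2405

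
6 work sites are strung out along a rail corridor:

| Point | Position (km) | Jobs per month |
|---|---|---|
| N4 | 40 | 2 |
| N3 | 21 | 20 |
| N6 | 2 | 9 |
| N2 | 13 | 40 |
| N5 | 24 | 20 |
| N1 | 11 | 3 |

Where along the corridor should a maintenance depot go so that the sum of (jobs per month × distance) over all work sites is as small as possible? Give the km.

x = 13

For a sum of weighted absolute distances on a line, the optimum is the weighted median (not the mean). Total weight W = 94; half-weight = 47.
Sort by position and accumulate weight:
  km 2 (N6, w=9) → cum 9
  km 11 (N1, w=3) → cum 12
  km 13 (N2, w=40) → cum 52  ≥ 47 → median here
  km 21 (N3, w=20) → cum 72
  km 24 (N5, w=20) → cum 92
  km 40 (N4, w=2) → cum 94
Optimal location: km 13.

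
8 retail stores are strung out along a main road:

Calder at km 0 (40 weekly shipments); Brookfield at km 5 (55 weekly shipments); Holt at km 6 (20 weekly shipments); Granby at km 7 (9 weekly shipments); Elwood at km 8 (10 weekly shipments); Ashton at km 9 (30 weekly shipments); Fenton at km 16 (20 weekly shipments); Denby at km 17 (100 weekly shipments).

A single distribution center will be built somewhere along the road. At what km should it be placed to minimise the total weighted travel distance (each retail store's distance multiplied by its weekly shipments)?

For a sum of weighted absolute distances on a line, the optimum is the weighted median (not the mean). Total weight W = 284; half-weight = 142.
Sort by position and accumulate weight:
  km 0 (Calder, w=40) → cum 40
  km 5 (Brookfield, w=55) → cum 95
  km 6 (Holt, w=20) → cum 115
  km 7 (Granby, w=9) → cum 124
  km 8 (Elwood, w=10) → cum 134
  km 9 (Ashton, w=30) → cum 164  ≥ 142 → median here
  km 16 (Fenton, w=20) → cum 184
  km 17 (Denby, w=100) → cum 284
Optimal location: km 9.

x = 9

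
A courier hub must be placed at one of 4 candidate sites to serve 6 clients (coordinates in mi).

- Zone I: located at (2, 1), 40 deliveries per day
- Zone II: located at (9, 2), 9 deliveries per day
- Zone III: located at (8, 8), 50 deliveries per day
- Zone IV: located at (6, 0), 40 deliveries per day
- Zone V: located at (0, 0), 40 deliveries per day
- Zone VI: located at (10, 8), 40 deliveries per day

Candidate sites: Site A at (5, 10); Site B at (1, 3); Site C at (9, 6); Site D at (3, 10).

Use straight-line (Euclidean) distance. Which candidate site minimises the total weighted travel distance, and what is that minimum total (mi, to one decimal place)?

Site C, total 1282.3 mi

Total weighted distance at each candidate:
  Site A (5, 10): total = 1704.9
  Site B (1, 3): total = 1363.7
  Site C (9, 6): total = 1282.3
  Site D (3, 10): total = 1847.9
Minimum is at Site C with total 1282.3 mi.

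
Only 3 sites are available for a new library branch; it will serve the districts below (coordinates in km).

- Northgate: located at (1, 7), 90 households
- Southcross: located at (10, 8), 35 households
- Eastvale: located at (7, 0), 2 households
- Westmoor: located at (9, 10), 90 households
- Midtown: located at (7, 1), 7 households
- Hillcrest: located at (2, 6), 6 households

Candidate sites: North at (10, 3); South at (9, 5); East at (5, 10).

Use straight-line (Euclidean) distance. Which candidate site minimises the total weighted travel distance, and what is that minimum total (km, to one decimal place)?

Total weighted distance at each candidate:
  North (10, 3): total = 1782.8
  South (9, 5): total = 1387.3
  East (5, 10): total = 1113.4
Minimum is at East with total 1113.4 km.

East, total 1113.4 km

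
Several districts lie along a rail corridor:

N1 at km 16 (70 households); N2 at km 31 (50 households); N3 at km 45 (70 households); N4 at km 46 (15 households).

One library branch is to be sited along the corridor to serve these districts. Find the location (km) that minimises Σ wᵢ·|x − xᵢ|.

x = 31

For a sum of weighted absolute distances on a line, the optimum is the weighted median (not the mean). Total weight W = 205; half-weight = 102.5.
Sort by position and accumulate weight:
  km 16 (N1, w=70) → cum 70
  km 31 (N2, w=50) → cum 120  ≥ 102.5 → median here
  km 45 (N3, w=70) → cum 190
  km 46 (N4, w=15) → cum 205
Optimal location: km 31.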